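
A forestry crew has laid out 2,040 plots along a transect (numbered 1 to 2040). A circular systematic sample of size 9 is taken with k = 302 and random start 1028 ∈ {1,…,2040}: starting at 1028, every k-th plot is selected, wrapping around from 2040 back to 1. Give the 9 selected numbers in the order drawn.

1028, 1330, 1632, 1934, 196, 498, 800, 1102, 1404

Selection 1: 1028
Selection 2: 1028 + 302 = 1330
Selection 3: 1330 + 302 = 1632
Selection 4: 1632 + 302 = 1934
Selection 5: 1934 + 302 = 2236 → 2236 − 2040 = 196
Selection 6: 196 + 302 = 498
Selection 7: 498 + 302 = 800
Selection 8: 800 + 302 = 1102
Selection 9: 1102 + 302 = 1404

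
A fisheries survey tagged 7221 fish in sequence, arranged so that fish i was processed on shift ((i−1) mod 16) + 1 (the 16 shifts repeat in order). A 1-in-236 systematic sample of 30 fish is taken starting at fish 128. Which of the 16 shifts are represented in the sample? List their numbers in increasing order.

Consecutive selections differ by k = 236, so their shift numbers differ by 236 mod 16 = 12.
gcd(236, 16) = 4, so the sample visits 16/4 = 4 distinct residues mod 16.
Start 128 is shift 16; the shifts hit are 4, 8, 12, 16.

4, 8, 12, 16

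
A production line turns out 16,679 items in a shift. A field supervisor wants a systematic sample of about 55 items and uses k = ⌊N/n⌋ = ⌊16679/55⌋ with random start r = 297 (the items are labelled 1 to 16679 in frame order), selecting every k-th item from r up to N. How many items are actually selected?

k = ⌊16679/55⌋ = 303
Achieved size = ⌊(16679 − 297)/303⌋ + 1 = ⌊16382/303⌋ + 1 = 54 + 1 = 55
(last selection: 297 + 54×303 = 16659 ≤ 16679; next would be 16962 > 16679)

55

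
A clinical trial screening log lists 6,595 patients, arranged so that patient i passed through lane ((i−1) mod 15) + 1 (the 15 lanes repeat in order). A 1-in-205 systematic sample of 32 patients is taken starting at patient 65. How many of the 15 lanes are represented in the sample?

Consecutive selections differ by k = 205, so their lane numbers differ by 205 mod 15 = 10.
gcd(205, 15) = 5, so the sample visits 15/5 = 3 distinct residues mod 15.
Start 65 is lane 5; the lanes hit are 5, 10, 15.

3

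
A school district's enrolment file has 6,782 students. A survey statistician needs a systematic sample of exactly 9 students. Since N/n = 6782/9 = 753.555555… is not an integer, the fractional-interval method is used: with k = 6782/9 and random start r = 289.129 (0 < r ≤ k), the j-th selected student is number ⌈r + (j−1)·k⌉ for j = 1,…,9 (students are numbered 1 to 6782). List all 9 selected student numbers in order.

j=1: r + 0k = 289.129 → ⌈·⌉ = 290
j=2: r + 1k = 1042.684555… → ⌈·⌉ = 1043
j=3: r + 2k = 1796.240111… → ⌈·⌉ = 1797
j=4: r + 3k = 2549.795666… → ⌈·⌉ = 2550
j=5: r + 4k = 3303.351222… → ⌈·⌉ = 3304
j=6: r + 5k = 4056.906777… → ⌈·⌉ = 4057
j=7: r + 6k = 4810.462333… → ⌈·⌉ = 4811
j=8: r + 7k = 5564.017888… → ⌈·⌉ = 5565
j=9: r + 8k = 6317.573444… → ⌈·⌉ = 6318

290, 1043, 1797, 2550, 3304, 4057, 4811, 5565, 6318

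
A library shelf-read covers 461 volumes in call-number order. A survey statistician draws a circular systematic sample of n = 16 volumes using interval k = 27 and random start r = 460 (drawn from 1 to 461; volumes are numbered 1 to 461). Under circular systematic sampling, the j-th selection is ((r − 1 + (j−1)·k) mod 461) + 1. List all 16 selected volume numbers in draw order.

460, 26, 53, 80, 107, 134, 161, 188, 215, 242, 269, 296, 323, 350, 377, 404

Selection 1: 460
Selection 2: 460 + 27 = 487 → 487 − 461 = 26
Selection 3: 26 + 27 = 53
Selection 4: 53 + 27 = 80
Selection 5: 80 + 27 = 107
Selection 6: 107 + 27 = 134
Selection 7: 134 + 27 = 161
Selection 8: 161 + 27 = 188
Selection 9: 188 + 27 = 215
Selection 10: 215 + 27 = 242
Selection 11: 242 + 27 = 269
Selection 12: 269 + 27 = 296
Selection 13: 296 + 27 = 323
Selection 14: 323 + 27 = 350
Selection 15: 350 + 27 = 377
Selection 16: 377 + 27 = 404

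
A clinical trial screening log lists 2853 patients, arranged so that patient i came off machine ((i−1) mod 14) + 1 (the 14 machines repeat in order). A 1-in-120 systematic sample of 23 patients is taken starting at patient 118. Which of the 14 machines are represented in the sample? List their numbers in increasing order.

Consecutive selections differ by k = 120, so their machine numbers differ by 120 mod 14 = 8.
gcd(120, 14) = 2, so the sample visits 14/2 = 7 distinct residues mod 14.
Start 118 is machine 6; the machines hit are 2, 4, 6, 8, 10, 12, 14.

2, 4, 6, 8, 10, 12, 14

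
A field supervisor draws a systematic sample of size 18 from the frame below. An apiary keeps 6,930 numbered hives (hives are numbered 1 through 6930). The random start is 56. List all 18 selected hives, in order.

k = N/n = 6930/18 = 385
hive 1: 56
hive 2: 56 + 385 = 441
hive 3: 441 + 385 = 826
hive 4: 826 + 385 = 1211
hive 5: 1211 + 385 = 1596
hive 6: 1596 + 385 = 1981
hive 7: 1981 + 385 = 2366
hive 8: 2366 + 385 = 2751
hive 9: 2751 + 385 = 3136
hive 10: 3136 + 385 = 3521
hive 11: 3521 + 385 = 3906
hive 12: 3906 + 385 = 4291
hive 13: 4291 + 385 = 4676
hive 14: 4676 + 385 = 5061
hive 15: 5061 + 385 = 5446
hive 16: 5446 + 385 = 5831
hive 17: 5831 + 385 = 6216
hive 18: 6216 + 385 = 6601

56, 441, 826, 1211, 1596, 1981, 2366, 2751, 3136, 3521, 3906, 4291, 4676, 5061, 5446, 5831, 6216, 6601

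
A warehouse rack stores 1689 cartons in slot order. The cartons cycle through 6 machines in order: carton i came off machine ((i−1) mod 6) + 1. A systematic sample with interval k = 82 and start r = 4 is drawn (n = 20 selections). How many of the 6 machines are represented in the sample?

3

Consecutive selections differ by k = 82, so their machine numbers differ by 82 mod 6 = 4.
gcd(82, 6) = 2, so the sample visits 6/2 = 3 distinct residues mod 6.
Start 4 is machine 4; the machines hit are 2, 4, 6.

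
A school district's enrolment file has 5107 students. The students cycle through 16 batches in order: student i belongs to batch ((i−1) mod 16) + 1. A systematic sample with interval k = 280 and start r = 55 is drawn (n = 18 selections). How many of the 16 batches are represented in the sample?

2

Consecutive selections differ by k = 280, so their batch numbers differ by 280 mod 16 = 8.
gcd(280, 16) = 8, so the sample visits 16/8 = 2 distinct residues mod 16.
Start 55 is batch 7; the batches hit are 7, 15.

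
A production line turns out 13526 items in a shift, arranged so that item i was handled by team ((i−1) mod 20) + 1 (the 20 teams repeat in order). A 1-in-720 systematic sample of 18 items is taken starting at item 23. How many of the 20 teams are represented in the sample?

1

Consecutive selections differ by k = 720, so their team numbers differ by 720 mod 20 = 0.
gcd(720, 20) = 20, so the sample visits 20/20 = 1 distinct residues mod 20.
Start 23 is team 3; the teams hit are 3.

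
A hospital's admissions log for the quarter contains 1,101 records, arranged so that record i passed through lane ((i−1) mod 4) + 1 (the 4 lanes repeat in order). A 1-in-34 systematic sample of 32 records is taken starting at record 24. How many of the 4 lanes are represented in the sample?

Consecutive selections differ by k = 34, so their lane numbers differ by 34 mod 4 = 2.
gcd(34, 4) = 2, so the sample visits 4/2 = 2 distinct residues mod 4.
Start 24 is lane 4; the lanes hit are 2, 4.

2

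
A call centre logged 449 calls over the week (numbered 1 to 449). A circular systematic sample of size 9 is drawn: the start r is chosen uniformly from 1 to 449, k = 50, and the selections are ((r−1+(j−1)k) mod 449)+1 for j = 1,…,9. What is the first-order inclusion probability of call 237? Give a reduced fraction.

9/449

For each position j, as r ranges over 1…449 the j-th selection hits every call exactly once, so call 237 is selected for exactly 9 of the 449 starts.
Inclusion probability = 9/449.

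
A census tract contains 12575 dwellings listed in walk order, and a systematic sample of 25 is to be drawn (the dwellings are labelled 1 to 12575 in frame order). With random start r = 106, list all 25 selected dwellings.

k = N/n = 12575/25 = 503
dwelling 1: 106
dwelling 2: 106 + 503 = 609
dwelling 3: 609 + 503 = 1112
dwelling 4: 1112 + 503 = 1615
dwelling 5: 1615 + 503 = 2118
dwelling 6: 2118 + 503 = 2621
dwelling 7: 2621 + 503 = 3124
dwelling 8: 3124 + 503 = 3627
dwelling 9: 3627 + 503 = 4130
dwelling 10: 4130 + 503 = 4633
dwelling 11: 4633 + 503 = 5136
dwelling 12: 5136 + 503 = 5639
dwelling 13: 5639 + 503 = 6142
dwelling 14: 6142 + 503 = 6645
dwelling 15: 6645 + 503 = 7148
dwelling 16: 7148 + 503 = 7651
dwelling 17: 7651 + 503 = 8154
dwelling 18: 8154 + 503 = 8657
dwelling 19: 8657 + 503 = 9160
dwelling 20: 9160 + 503 = 9663
dwelling 21: 9663 + 503 = 10166
dwelling 22: 10166 + 503 = 10669
dwelling 23: 10669 + 503 = 11172
dwelling 24: 11172 + 503 = 11675
dwelling 25: 11675 + 503 = 12178

106, 609, 1112, 1615, 2118, 2621, 3124, 3627, 4130, 4633, 5136, 5639, 6142, 6645, 7148, 7651, 8154, 8657, 9160, 9663, 10166, 10669, 11172, 11675, 12178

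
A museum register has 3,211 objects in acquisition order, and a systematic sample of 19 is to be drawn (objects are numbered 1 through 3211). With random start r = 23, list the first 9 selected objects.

23, 192, 361, 530, 699, 868, 1037, 1206, 1375

k = N/n = 3211/19 = 169
object 1: 23
object 2: 23 + 169 = 192
object 3: 192 + 169 = 361
object 4: 361 + 169 = 530
object 5: 530 + 169 = 699
object 6: 699 + 169 = 868
object 7: 868 + 169 = 1037
object 8: 1037 + 169 = 1206
object 9: 1206 + 169 = 1375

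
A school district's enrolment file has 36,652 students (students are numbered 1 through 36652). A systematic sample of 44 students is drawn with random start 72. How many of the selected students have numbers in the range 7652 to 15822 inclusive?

k = 36652/44 = 833
First selection ≥ 7652: 72 + ⌈(7652−72)/833⌉·833 = 72 + 10×833 = 8402
Last selection ≤ 15822: 72 + ⌊(15822−72)/833⌋·833 = 72 + 18×833 = 15066
Count = 18 − 10 + 1 = 9

9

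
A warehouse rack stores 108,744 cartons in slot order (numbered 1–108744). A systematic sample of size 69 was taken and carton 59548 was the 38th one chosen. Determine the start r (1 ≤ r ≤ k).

k = 108744/69 = 1576
r = 59548 − (38−1)×1576 = 59548 − 58312 = 1236

1236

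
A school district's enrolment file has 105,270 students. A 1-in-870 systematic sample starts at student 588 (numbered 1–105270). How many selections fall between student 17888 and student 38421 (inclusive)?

24

k = 870
First selection ≥ 17888: 588 + ⌈(17888−588)/870⌉·870 = 588 + 20×870 = 17988
Last selection ≤ 38421: 588 + ⌊(38421−588)/870⌋·870 = 588 + 43×870 = 37998
Count = 43 − 20 + 1 = 24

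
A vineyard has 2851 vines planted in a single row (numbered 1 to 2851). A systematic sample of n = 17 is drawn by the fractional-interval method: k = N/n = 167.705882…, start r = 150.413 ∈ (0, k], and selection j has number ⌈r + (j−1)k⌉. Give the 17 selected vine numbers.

151, 319, 486, 654, 822, 989, 1157, 1325, 1493, 1660, 1828, 1996, 2163, 2331, 2499, 2667, 2834

j=1: r + 0k = 150.413 → ⌈·⌉ = 151
j=2: r + 1k = 318.118882… → ⌈·⌉ = 319
j=3: r + 2k = 485.824764… → ⌈·⌉ = 486
j=4: r + 3k = 653.530647… → ⌈·⌉ = 654
j=5: r + 4k = 821.236529… → ⌈·⌉ = 822
j=6: r + 5k = 988.942411… → ⌈·⌉ = 989
j=7: r + 6k = 1156.648294… → ⌈·⌉ = 1157
j=8: r + 7k = 1324.354176… → ⌈·⌉ = 1325
j=9: r + 8k = 1492.060058… → ⌈·⌉ = 1493
j=10: r + 9k = 1659.765941… → ⌈·⌉ = 1660
j=11: r + 10k = 1827.471823… → ⌈·⌉ = 1828
j=12: r + 11k = 1995.177705… → ⌈·⌉ = 1996
j=13: r + 12k = 2162.883588… → ⌈·⌉ = 2163
j=14: r + 13k = 2330.589470… → ⌈·⌉ = 2331
j=15: r + 14k = 2498.295352… → ⌈·⌉ = 2499
j=16: r + 15k = 2666.001235… → ⌈·⌉ = 2667
j=17: r + 16k = 2833.707117… → ⌈·⌉ = 2834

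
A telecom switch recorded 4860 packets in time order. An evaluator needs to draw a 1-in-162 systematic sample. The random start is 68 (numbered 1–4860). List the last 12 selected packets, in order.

2984, 3146, 3308, 3470, 3632, 3794, 3956, 4118, 4280, 4442, 4604, 4766

19th selection = 68 + 18×162 = 2984
20th: 2984 + 162 = 3146
21st: 3146 + 162 = 3308
22nd: 3308 + 162 = 3470
23rd: 3470 + 162 = 3632
24th: 3632 + 162 = 3794
25th: 3794 + 162 = 3956
26th: 3956 + 162 = 4118
27th: 4118 + 162 = 4280
28th: 4280 + 162 = 4442
29th: 4442 + 162 = 4604
30th: 4604 + 162 = 4766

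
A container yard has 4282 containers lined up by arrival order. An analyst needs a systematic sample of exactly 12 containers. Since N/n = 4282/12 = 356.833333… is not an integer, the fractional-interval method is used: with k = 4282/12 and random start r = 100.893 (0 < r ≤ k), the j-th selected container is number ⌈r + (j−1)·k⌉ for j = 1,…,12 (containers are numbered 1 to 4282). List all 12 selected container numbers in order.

j=1: r + 0k = 100.893 → ⌈·⌉ = 101
j=2: r + 1k = 457.726333… → ⌈·⌉ = 458
j=3: r + 2k = 814.559666… → ⌈·⌉ = 815
j=4: r + 3k = 1171.393 → ⌈·⌉ = 1172
j=5: r + 4k = 1528.226333… → ⌈·⌉ = 1529
j=6: r + 5k = 1885.059666… → ⌈·⌉ = 1886
j=7: r + 6k = 2241.893 → ⌈·⌉ = 2242
j=8: r + 7k = 2598.726333… → ⌈·⌉ = 2599
j=9: r + 8k = 2955.559666… → ⌈·⌉ = 2956
j=10: r + 9k = 3312.393 → ⌈·⌉ = 3313
j=11: r + 10k = 3669.226333… → ⌈·⌉ = 3670
j=12: r + 11k = 4026.059666… → ⌈·⌉ = 4027

101, 458, 815, 1172, 1529, 1886, 2242, 2599, 2956, 3313, 3670, 4027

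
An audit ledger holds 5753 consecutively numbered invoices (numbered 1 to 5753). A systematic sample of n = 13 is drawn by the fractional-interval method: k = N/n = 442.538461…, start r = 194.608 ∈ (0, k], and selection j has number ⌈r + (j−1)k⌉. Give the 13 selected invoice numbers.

195, 638, 1080, 1523, 1965, 2408, 2850, 3293, 3735, 4178, 4620, 5063, 5506

j=1: r + 0k = 194.608 → ⌈·⌉ = 195
j=2: r + 1k = 637.146461… → ⌈·⌉ = 638
j=3: r + 2k = 1079.684923… → ⌈·⌉ = 1080
j=4: r + 3k = 1522.223384… → ⌈·⌉ = 1523
j=5: r + 4k = 1964.761846… → ⌈·⌉ = 1965
j=6: r + 5k = 2407.300307… → ⌈·⌉ = 2408
j=7: r + 6k = 2849.838769… → ⌈·⌉ = 2850
j=8: r + 7k = 3292.377230… → ⌈·⌉ = 3293
j=9: r + 8k = 3734.915692… → ⌈·⌉ = 3735
j=10: r + 9k = 4177.454153… → ⌈·⌉ = 4178
j=11: r + 10k = 4619.992615… → ⌈·⌉ = 4620
j=12: r + 11k = 5062.531076… → ⌈·⌉ = 5063
j=13: r + 12k = 5505.069538… → ⌈·⌉ = 5506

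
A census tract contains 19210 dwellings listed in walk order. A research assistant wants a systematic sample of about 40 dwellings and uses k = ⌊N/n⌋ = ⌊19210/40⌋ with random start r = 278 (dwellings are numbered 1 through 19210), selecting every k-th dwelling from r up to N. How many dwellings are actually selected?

k = ⌊19210/40⌋ = 480
Achieved size = ⌊(19210 − 278)/480⌋ + 1 = ⌊18932/480⌋ + 1 = 39 + 1 = 40
(last selection: 278 + 39×480 = 18998 ≤ 19210; next would be 19478 > 19210)

40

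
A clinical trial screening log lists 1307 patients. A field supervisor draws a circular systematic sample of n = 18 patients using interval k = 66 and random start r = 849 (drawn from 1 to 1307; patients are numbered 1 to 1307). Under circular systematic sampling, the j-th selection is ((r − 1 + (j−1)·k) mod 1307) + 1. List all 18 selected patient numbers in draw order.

849, 915, 981, 1047, 1113, 1179, 1245, 4, 70, 136, 202, 268, 334, 400, 466, 532, 598, 664

Selection 1: 849
Selection 2: 849 + 66 = 915
Selection 3: 915 + 66 = 981
Selection 4: 981 + 66 = 1047
Selection 5: 1047 + 66 = 1113
Selection 6: 1113 + 66 = 1179
Selection 7: 1179 + 66 = 1245
Selection 8: 1245 + 66 = 1311 → 1311 − 1307 = 4
Selection 9: 4 + 66 = 70
Selection 10: 70 + 66 = 136
Selection 11: 136 + 66 = 202
Selection 12: 202 + 66 = 268
Selection 13: 268 + 66 = 334
Selection 14: 334 + 66 = 400
Selection 15: 400 + 66 = 466
Selection 16: 466 + 66 = 532
Selection 17: 532 + 66 = 598
Selection 18: 598 + 66 = 664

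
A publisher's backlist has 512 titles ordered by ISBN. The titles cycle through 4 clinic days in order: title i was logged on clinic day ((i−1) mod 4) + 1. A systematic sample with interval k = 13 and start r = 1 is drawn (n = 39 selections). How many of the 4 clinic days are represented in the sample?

Consecutive selections differ by k = 13, so their clinic day numbers differ by 13 mod 4 = 1.
gcd(13, 4) = 1, so the sample visits 4/1 = 4 distinct residues mod 4.
Start 1 is clinic day 1; the clinic days hit are 1, 2, 3, 4.

4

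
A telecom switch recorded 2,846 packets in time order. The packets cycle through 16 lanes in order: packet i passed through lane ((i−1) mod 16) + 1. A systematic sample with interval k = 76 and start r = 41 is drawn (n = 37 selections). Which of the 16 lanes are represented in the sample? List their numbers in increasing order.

1, 5, 9, 13

Consecutive selections differ by k = 76, so their lane numbers differ by 76 mod 16 = 12.
gcd(76, 16) = 4, so the sample visits 16/4 = 4 distinct residues mod 16.
Start 41 is lane 9; the lanes hit are 1, 5, 9, 13.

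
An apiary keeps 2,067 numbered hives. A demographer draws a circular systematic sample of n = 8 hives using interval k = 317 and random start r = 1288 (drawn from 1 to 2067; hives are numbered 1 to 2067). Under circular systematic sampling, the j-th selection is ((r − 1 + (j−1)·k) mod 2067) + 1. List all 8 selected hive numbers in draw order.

1288, 1605, 1922, 172, 489, 806, 1123, 1440

Selection 1: 1288
Selection 2: 1288 + 317 = 1605
Selection 3: 1605 + 317 = 1922
Selection 4: 1922 + 317 = 2239 → 2239 − 2067 = 172
Selection 5: 172 + 317 = 489
Selection 6: 489 + 317 = 806
Selection 7: 806 + 317 = 1123
Selection 8: 1123 + 317 = 1440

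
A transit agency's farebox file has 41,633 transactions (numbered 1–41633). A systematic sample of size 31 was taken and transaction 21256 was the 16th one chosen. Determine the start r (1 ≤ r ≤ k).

1111

k = 41633/31 = 1343
r = 21256 − (16−1)×1343 = 21256 − 20145 = 1111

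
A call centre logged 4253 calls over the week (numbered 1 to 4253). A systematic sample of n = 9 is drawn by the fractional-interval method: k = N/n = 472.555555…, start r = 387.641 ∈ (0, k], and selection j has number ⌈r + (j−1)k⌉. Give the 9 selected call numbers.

388, 861, 1333, 1806, 2278, 2751, 3223, 3696, 4169

j=1: r + 0k = 387.641 → ⌈·⌉ = 388
j=2: r + 1k = 860.196555… → ⌈·⌉ = 861
j=3: r + 2k = 1332.752111… → ⌈·⌉ = 1333
j=4: r + 3k = 1805.307666… → ⌈·⌉ = 1806
j=5: r + 4k = 2277.863222… → ⌈·⌉ = 2278
j=6: r + 5k = 2750.418777… → ⌈·⌉ = 2751
j=7: r + 6k = 3222.974333… → ⌈·⌉ = 3223
j=8: r + 7k = 3695.529888… → ⌈·⌉ = 3696
j=9: r + 8k = 4168.085444… → ⌈·⌉ = 4169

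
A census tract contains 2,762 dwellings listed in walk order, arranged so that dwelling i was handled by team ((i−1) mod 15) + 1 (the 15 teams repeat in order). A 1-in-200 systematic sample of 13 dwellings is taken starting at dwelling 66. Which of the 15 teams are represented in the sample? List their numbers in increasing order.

Consecutive selections differ by k = 200, so their team numbers differ by 200 mod 15 = 5.
gcd(200, 15) = 5, so the sample visits 15/5 = 3 distinct residues mod 15.
Start 66 is team 6; the teams hit are 1, 6, 11.

1, 6, 11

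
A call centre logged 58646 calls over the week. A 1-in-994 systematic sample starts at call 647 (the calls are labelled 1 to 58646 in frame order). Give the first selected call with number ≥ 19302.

19533

k = 994
Steps past start: ⌈(19302 − 647)/994⌉ = ⌈18655/994⌉ = 19
Selected call: 647 + 19×994 = 19533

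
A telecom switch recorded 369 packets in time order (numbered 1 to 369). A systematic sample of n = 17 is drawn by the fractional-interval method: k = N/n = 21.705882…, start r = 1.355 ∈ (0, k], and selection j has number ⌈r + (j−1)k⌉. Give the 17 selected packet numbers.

j=1: r + 0k = 1.355 → ⌈·⌉ = 2
j=2: r + 1k = 23.060882… → ⌈·⌉ = 24
j=3: r + 2k = 44.766764… → ⌈·⌉ = 45
j=4: r + 3k = 66.472647… → ⌈·⌉ = 67
j=5: r + 4k = 88.178529… → ⌈·⌉ = 89
j=6: r + 5k = 109.884411… → ⌈·⌉ = 110
j=7: r + 6k = 131.590294… → ⌈·⌉ = 132
j=8: r + 7k = 153.296176… → ⌈·⌉ = 154
j=9: r + 8k = 175.002058… → ⌈·⌉ = 176
j=10: r + 9k = 196.707941… → ⌈·⌉ = 197
j=11: r + 10k = 218.413823… → ⌈·⌉ = 219
j=12: r + 11k = 240.119705… → ⌈·⌉ = 241
j=13: r + 12k = 261.825588… → ⌈·⌉ = 262
j=14: r + 13k = 283.531470… → ⌈·⌉ = 284
j=15: r + 14k = 305.237352… → ⌈·⌉ = 306
j=16: r + 15k = 326.943235… → ⌈·⌉ = 327
j=17: r + 16k = 348.649117… → ⌈·⌉ = 349

2, 24, 45, 67, 89, 110, 132, 154, 176, 197, 219, 241, 262, 284, 306, 327, 349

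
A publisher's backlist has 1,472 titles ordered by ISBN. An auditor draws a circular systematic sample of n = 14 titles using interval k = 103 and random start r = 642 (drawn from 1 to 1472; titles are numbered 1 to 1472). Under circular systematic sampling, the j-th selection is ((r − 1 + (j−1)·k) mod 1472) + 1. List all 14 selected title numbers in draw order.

Selection 1: 642
Selection 2: 642 + 103 = 745
Selection 3: 745 + 103 = 848
Selection 4: 848 + 103 = 951
Selection 5: 951 + 103 = 1054
Selection 6: 1054 + 103 = 1157
Selection 7: 1157 + 103 = 1260
Selection 8: 1260 + 103 = 1363
Selection 9: 1363 + 103 = 1466
Selection 10: 1466 + 103 = 1569 → 1569 − 1472 = 97
Selection 11: 97 + 103 = 200
Selection 12: 200 + 103 = 303
Selection 13: 303 + 103 = 406
Selection 14: 406 + 103 = 509

642, 745, 848, 951, 1054, 1157, 1260, 1363, 1466, 97, 200, 303, 406, 509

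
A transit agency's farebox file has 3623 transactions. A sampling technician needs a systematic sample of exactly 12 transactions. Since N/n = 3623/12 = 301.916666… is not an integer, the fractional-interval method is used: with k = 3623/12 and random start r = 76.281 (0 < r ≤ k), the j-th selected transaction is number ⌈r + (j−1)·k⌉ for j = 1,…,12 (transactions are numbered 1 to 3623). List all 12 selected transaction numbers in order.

j=1: r + 0k = 76.281 → ⌈·⌉ = 77
j=2: r + 1k = 378.197666… → ⌈·⌉ = 379
j=3: r + 2k = 680.114333… → ⌈·⌉ = 681
j=4: r + 3k = 982.031 → ⌈·⌉ = 983
j=5: r + 4k = 1283.947666… → ⌈·⌉ = 1284
j=6: r + 5k = 1585.864333… → ⌈·⌉ = 1586
j=7: r + 6k = 1887.781 → ⌈·⌉ = 1888
j=8: r + 7k = 2189.697666… → ⌈·⌉ = 2190
j=9: r + 8k = 2491.614333… → ⌈·⌉ = 2492
j=10: r + 9k = 2793.531 → ⌈·⌉ = 2794
j=11: r + 10k = 3095.447666… → ⌈·⌉ = 3096
j=12: r + 11k = 3397.364333… → ⌈·⌉ = 3398

77, 379, 681, 983, 1284, 1586, 1888, 2190, 2492, 2794, 3096, 3398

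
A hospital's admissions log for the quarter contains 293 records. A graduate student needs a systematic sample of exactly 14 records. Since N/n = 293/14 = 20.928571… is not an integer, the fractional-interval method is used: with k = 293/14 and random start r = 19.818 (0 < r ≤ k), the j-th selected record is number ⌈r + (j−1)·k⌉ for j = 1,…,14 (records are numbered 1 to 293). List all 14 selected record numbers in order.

20, 41, 62, 83, 104, 125, 146, 167, 188, 209, 230, 251, 271, 292

j=1: r + 0k = 19.818 → ⌈·⌉ = 20
j=2: r + 1k = 40.746571… → ⌈·⌉ = 41
j=3: r + 2k = 61.675142… → ⌈·⌉ = 62
j=4: r + 3k = 82.603714… → ⌈·⌉ = 83
j=5: r + 4k = 103.532285… → ⌈·⌉ = 104
j=6: r + 5k = 124.460857… → ⌈·⌉ = 125
j=7: r + 6k = 145.389428… → ⌈·⌉ = 146
j=8: r + 7k = 166.318 → ⌈·⌉ = 167
j=9: r + 8k = 187.246571… → ⌈·⌉ = 188
j=10: r + 9k = 208.175142… → ⌈·⌉ = 209
j=11: r + 10k = 229.103714… → ⌈·⌉ = 230
j=12: r + 11k = 250.032285… → ⌈·⌉ = 251
j=13: r + 12k = 270.960857… → ⌈·⌉ = 271
j=14: r + 13k = 291.889428… → ⌈·⌉ = 292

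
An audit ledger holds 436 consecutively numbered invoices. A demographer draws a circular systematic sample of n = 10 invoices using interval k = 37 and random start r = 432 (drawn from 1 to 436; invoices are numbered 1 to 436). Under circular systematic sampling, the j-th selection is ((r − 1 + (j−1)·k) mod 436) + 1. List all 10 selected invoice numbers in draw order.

Selection 1: 432
Selection 2: 432 + 37 = 469 → 469 − 436 = 33
Selection 3: 33 + 37 = 70
Selection 4: 70 + 37 = 107
Selection 5: 107 + 37 = 144
Selection 6: 144 + 37 = 181
Selection 7: 181 + 37 = 218
Selection 8: 218 + 37 = 255
Selection 9: 255 + 37 = 292
Selection 10: 292 + 37 = 329

432, 33, 70, 107, 144, 181, 218, 255, 292, 329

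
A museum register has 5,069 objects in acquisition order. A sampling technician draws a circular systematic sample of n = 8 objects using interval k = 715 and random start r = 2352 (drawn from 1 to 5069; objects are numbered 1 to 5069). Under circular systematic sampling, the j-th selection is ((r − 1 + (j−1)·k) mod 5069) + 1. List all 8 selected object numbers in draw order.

2352, 3067, 3782, 4497, 143, 858, 1573, 2288

Selection 1: 2352
Selection 2: 2352 + 715 = 3067
Selection 3: 3067 + 715 = 3782
Selection 4: 3782 + 715 = 4497
Selection 5: 4497 + 715 = 5212 → 5212 − 5069 = 143
Selection 6: 143 + 715 = 858
Selection 7: 858 + 715 = 1573
Selection 8: 1573 + 715 = 2288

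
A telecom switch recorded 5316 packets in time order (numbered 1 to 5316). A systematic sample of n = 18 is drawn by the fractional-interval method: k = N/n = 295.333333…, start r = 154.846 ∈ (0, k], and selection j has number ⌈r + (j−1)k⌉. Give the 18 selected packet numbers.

155, 451, 746, 1041, 1337, 1632, 1927, 2223, 2518, 2813, 3109, 3404, 3699, 3995, 4290, 4585, 4881, 5176

j=1: r + 0k = 154.846 → ⌈·⌉ = 155
j=2: r + 1k = 450.179333… → ⌈·⌉ = 451
j=3: r + 2k = 745.512666… → ⌈·⌉ = 746
j=4: r + 3k = 1040.846 → ⌈·⌉ = 1041
j=5: r + 4k = 1336.179333… → ⌈·⌉ = 1337
j=6: r + 5k = 1631.512666… → ⌈·⌉ = 1632
j=7: r + 6k = 1926.846 → ⌈·⌉ = 1927
j=8: r + 7k = 2222.179333… → ⌈·⌉ = 2223
j=9: r + 8k = 2517.512666… → ⌈·⌉ = 2518
j=10: r + 9k = 2812.846 → ⌈·⌉ = 2813
j=11: r + 10k = 3108.179333… → ⌈·⌉ = 3109
j=12: r + 11k = 3403.512666… → ⌈·⌉ = 3404
j=13: r + 12k = 3698.846 → ⌈·⌉ = 3699
j=14: r + 13k = 3994.179333… → ⌈·⌉ = 3995
j=15: r + 14k = 4289.512666… → ⌈·⌉ = 4290
j=16: r + 15k = 4584.846 → ⌈·⌉ = 4585
j=17: r + 16k = 4880.179333… → ⌈·⌉ = 4881
j=18: r + 17k = 5175.512666… → ⌈·⌉ = 5176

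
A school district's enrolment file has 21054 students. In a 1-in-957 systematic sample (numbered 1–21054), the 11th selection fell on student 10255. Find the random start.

k = 957
r = 10255 − (11−1)×957 = 10255 − 9570 = 685

685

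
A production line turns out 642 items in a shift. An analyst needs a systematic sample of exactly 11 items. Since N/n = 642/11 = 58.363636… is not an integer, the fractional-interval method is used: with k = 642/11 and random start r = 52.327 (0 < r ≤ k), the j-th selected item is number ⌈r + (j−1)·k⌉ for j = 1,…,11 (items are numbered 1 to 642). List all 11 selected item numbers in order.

j=1: r + 0k = 52.327 → ⌈·⌉ = 53
j=2: r + 1k = 110.690636… → ⌈·⌉ = 111
j=3: r + 2k = 169.054272… → ⌈·⌉ = 170
j=4: r + 3k = 227.417909… → ⌈·⌉ = 228
j=5: r + 4k = 285.781545… → ⌈·⌉ = 286
j=6: r + 5k = 344.145181… → ⌈·⌉ = 345
j=7: r + 6k = 402.508818… → ⌈·⌉ = 403
j=8: r + 7k = 460.872454… → ⌈·⌉ = 461
j=9: r + 8k = 519.236090… → ⌈·⌉ = 520
j=10: r + 9k = 577.599727… → ⌈·⌉ = 578
j=11: r + 10k = 635.963363… → ⌈·⌉ = 636

53, 111, 170, 228, 286, 345, 403, 461, 520, 578, 636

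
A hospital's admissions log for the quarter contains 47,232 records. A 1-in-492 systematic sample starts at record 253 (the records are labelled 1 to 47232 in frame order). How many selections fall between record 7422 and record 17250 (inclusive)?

20

k = 492
First selection ≥ 7422: 253 + ⌈(7422−253)/492⌉·492 = 253 + 15×492 = 7633
Last selection ≤ 17250: 253 + ⌊(17250−253)/492⌋·492 = 253 + 34×492 = 16981
Count = 34 − 15 + 1 = 20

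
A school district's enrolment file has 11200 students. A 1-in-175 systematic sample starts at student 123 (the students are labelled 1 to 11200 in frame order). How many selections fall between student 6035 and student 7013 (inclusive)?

k = 175
First selection ≥ 6035: 123 + ⌈(6035−123)/175⌉·175 = 123 + 34×175 = 6073
Last selection ≤ 7013: 123 + ⌊(7013−123)/175⌋·175 = 123 + 39×175 = 6948
Count = 39 − 34 + 1 = 6

6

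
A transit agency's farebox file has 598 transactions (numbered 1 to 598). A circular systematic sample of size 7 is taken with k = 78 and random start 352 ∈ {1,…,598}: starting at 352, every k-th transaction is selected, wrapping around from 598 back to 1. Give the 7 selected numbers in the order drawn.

Selection 1: 352
Selection 2: 352 + 78 = 430
Selection 3: 430 + 78 = 508
Selection 4: 508 + 78 = 586
Selection 5: 586 + 78 = 664 → 664 − 598 = 66
Selection 6: 66 + 78 = 144
Selection 7: 144 + 78 = 222

352, 430, 508, 586, 66, 144, 222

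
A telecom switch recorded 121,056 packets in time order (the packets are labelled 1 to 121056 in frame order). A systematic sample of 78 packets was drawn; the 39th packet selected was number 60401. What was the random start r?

1425

k = 121056/78 = 1552
r = 60401 − (39−1)×1552 = 60401 − 58976 = 1425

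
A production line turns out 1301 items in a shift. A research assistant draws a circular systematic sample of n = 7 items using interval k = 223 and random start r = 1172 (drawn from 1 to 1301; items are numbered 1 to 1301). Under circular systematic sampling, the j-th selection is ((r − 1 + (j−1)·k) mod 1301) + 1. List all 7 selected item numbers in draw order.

1172, 94, 317, 540, 763, 986, 1209

Selection 1: 1172
Selection 2: 1172 + 223 = 1395 → 1395 − 1301 = 94
Selection 3: 94 + 223 = 317
Selection 4: 317 + 223 = 540
Selection 5: 540 + 223 = 763
Selection 6: 763 + 223 = 986
Selection 7: 986 + 223 = 1209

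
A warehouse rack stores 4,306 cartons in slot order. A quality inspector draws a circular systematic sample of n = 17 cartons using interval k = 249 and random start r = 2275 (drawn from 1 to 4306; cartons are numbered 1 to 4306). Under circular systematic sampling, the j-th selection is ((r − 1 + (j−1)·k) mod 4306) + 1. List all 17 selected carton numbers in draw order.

Selection 1: 2275
Selection 2: 2275 + 249 = 2524
Selection 3: 2524 + 249 = 2773
Selection 4: 2773 + 249 = 3022
Selection 5: 3022 + 249 = 3271
Selection 6: 3271 + 249 = 3520
Selection 7: 3520 + 249 = 3769
Selection 8: 3769 + 249 = 4018
Selection 9: 4018 + 249 = 4267
Selection 10: 4267 + 249 = 4516 → 4516 − 4306 = 210
Selection 11: 210 + 249 = 459
Selection 12: 459 + 249 = 708
Selection 13: 708 + 249 = 957
Selection 14: 957 + 249 = 1206
Selection 15: 1206 + 249 = 1455
Selection 16: 1455 + 249 = 1704
Selection 17: 1704 + 249 = 1953

2275, 2524, 2773, 3022, 3271, 3520, 3769, 4018, 4267, 210, 459, 708, 957, 1206, 1455, 1704, 1953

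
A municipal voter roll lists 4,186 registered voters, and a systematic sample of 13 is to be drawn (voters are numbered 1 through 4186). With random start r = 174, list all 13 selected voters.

k = N/n = 4186/13 = 322
voter 1: 174
voter 2: 174 + 322 = 496
voter 3: 496 + 322 = 818
voter 4: 818 + 322 = 1140
voter 5: 1140 + 322 = 1462
voter 6: 1462 + 322 = 1784
voter 7: 1784 + 322 = 2106
voter 8: 2106 + 322 = 2428
voter 9: 2428 + 322 = 2750
voter 10: 2750 + 322 = 3072
voter 11: 3072 + 322 = 3394
voter 12: 3394 + 322 = 3716
voter 13: 3716 + 322 = 4038

174, 496, 818, 1140, 1462, 1784, 2106, 2428, 2750, 3072, 3394, 3716, 4038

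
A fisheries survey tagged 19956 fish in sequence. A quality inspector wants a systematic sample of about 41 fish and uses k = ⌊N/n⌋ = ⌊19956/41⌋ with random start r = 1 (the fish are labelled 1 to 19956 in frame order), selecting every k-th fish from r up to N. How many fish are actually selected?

k = ⌊19956/41⌋ = 486
Achieved size = ⌊(19956 − 1)/486⌋ + 1 = ⌊19955/486⌋ + 1 = 41 + 1 = 42
(last selection: 1 + 41×486 = 19927 ≤ 19956; next would be 20413 > 19956)

42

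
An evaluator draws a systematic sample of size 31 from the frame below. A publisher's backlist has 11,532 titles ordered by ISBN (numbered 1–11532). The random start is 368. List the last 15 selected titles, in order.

6320, 6692, 7064, 7436, 7808, 8180, 8552, 8924, 9296, 9668, 10040, 10412, 10784, 11156, 11528

k = N/n = 11532/31 = 372
17th selection = 368 + 16×372 = 6320
18th: 6320 + 372 = 6692
19th: 6692 + 372 = 7064
20th: 7064 + 372 = 7436
21st: 7436 + 372 = 7808
22nd: 7808 + 372 = 8180
23rd: 8180 + 372 = 8552
24th: 8552 + 372 = 8924
25th: 8924 + 372 = 9296
26th: 9296 + 372 = 9668
27th: 9668 + 372 = 10040
28th: 10040 + 372 = 10412
29th: 10412 + 372 = 10784
30th: 10784 + 372 = 11156
31st: 11156 + 372 = 11528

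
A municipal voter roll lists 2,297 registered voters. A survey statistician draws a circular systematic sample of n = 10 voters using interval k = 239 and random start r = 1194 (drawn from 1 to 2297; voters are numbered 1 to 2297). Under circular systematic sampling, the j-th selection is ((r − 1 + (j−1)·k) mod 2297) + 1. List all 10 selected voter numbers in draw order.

1194, 1433, 1672, 1911, 2150, 92, 331, 570, 809, 1048

Selection 1: 1194
Selection 2: 1194 + 239 = 1433
Selection 3: 1433 + 239 = 1672
Selection 4: 1672 + 239 = 1911
Selection 5: 1911 + 239 = 2150
Selection 6: 2150 + 239 = 2389 → 2389 − 2297 = 92
Selection 7: 92 + 239 = 331
Selection 8: 331 + 239 = 570
Selection 9: 570 + 239 = 809
Selection 10: 809 + 239 = 1048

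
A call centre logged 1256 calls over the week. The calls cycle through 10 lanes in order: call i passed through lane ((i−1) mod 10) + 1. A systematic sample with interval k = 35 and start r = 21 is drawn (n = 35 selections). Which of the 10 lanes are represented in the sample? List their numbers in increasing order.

Consecutive selections differ by k = 35, so their lane numbers differ by 35 mod 10 = 5.
gcd(35, 10) = 5, so the sample visits 10/5 = 2 distinct residues mod 10.
Start 21 is lane 1; the lanes hit are 1, 6.

1, 6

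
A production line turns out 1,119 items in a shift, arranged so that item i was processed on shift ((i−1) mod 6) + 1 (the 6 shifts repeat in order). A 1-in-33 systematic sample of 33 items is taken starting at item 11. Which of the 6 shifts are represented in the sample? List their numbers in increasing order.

Consecutive selections differ by k = 33, so their shift numbers differ by 33 mod 6 = 3.
gcd(33, 6) = 3, so the sample visits 6/3 = 2 distinct residues mod 6.
Start 11 is shift 5; the shifts hit are 2, 5.

2, 5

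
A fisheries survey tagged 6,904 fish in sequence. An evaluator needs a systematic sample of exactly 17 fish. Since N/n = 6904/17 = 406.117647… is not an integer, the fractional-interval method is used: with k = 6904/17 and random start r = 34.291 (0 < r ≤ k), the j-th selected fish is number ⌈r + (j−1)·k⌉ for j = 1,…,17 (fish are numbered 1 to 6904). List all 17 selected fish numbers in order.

35, 441, 847, 1253, 1659, 2065, 2471, 2878, 3284, 3690, 4096, 4502, 4908, 5314, 5720, 6127, 6533

j=1: r + 0k = 34.291 → ⌈·⌉ = 35
j=2: r + 1k = 440.408647… → ⌈·⌉ = 441
j=3: r + 2k = 846.526294… → ⌈·⌉ = 847
j=4: r + 3k = 1252.643941… → ⌈·⌉ = 1253
j=5: r + 4k = 1658.761588… → ⌈·⌉ = 1659
j=6: r + 5k = 2064.879235… → ⌈·⌉ = 2065
j=7: r + 6k = 2470.996882… → ⌈·⌉ = 2471
j=8: r + 7k = 2877.114529… → ⌈·⌉ = 2878
j=9: r + 8k = 3283.232176… → ⌈·⌉ = 3284
j=10: r + 9k = 3689.349823… → ⌈·⌉ = 3690
j=11: r + 10k = 4095.467470… → ⌈·⌉ = 4096
j=12: r + 11k = 4501.585117… → ⌈·⌉ = 4502
j=13: r + 12k = 4907.702764… → ⌈·⌉ = 4908
j=14: r + 13k = 5313.820411… → ⌈·⌉ = 5314
j=15: r + 14k = 5719.938058… → ⌈·⌉ = 5720
j=16: r + 15k = 6126.055705… → ⌈·⌉ = 6127
j=17: r + 16k = 6532.173352… → ⌈·⌉ = 6533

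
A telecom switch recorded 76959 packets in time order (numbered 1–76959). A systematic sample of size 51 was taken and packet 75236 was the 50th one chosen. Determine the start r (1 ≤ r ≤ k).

1295

k = 76959/51 = 1509
r = 75236 − (50−1)×1509 = 75236 − 73941 = 1295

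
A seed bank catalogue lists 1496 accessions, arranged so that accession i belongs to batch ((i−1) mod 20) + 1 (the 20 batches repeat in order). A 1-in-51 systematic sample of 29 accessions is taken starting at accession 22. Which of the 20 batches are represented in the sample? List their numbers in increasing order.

Consecutive selections differ by k = 51, so their batch numbers differ by 51 mod 20 = 11.
gcd(51, 20) = 1, so the sample visits 20/1 = 20 distinct residues mod 20.
Start 22 is batch 2; the batches hit are 1, 2, 3, 4, 5, 6, 7, 8, 9, 10, 11, 12, 13, 14, 15, 16, 17, 18, 19, 20.

1, 2, 3, 4, 5, 6, 7, 8, 9, 10, 11, 12, 13, 14, 15, 16, 17, 18, 19, 20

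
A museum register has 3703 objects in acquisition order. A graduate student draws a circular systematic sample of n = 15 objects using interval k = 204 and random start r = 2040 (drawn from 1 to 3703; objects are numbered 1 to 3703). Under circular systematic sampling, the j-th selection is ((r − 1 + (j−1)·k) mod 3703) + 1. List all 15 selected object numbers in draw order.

Selection 1: 2040
Selection 2: 2040 + 204 = 2244
Selection 3: 2244 + 204 = 2448
Selection 4: 2448 + 204 = 2652
Selection 5: 2652 + 204 = 2856
Selection 6: 2856 + 204 = 3060
Selection 7: 3060 + 204 = 3264
Selection 8: 3264 + 204 = 3468
Selection 9: 3468 + 204 = 3672
Selection 10: 3672 + 204 = 3876 → 3876 − 3703 = 173
Selection 11: 173 + 204 = 377
Selection 12: 377 + 204 = 581
Selection 13: 581 + 204 = 785
Selection 14: 785 + 204 = 989
Selection 15: 989 + 204 = 1193

2040, 2244, 2448, 2652, 2856, 3060, 3264, 3468, 3672, 173, 377, 581, 785, 989, 1193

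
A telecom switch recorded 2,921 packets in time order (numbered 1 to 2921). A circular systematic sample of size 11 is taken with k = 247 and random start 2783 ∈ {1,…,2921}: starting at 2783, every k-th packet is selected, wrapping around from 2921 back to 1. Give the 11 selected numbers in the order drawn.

2783, 109, 356, 603, 850, 1097, 1344, 1591, 1838, 2085, 2332

Selection 1: 2783
Selection 2: 2783 + 247 = 3030 → 3030 − 2921 = 109
Selection 3: 109 + 247 = 356
Selection 4: 356 + 247 = 603
Selection 5: 603 + 247 = 850
Selection 6: 850 + 247 = 1097
Selection 7: 1097 + 247 = 1344
Selection 8: 1344 + 247 = 1591
Selection 9: 1591 + 247 = 1838
Selection 10: 1838 + 247 = 2085
Selection 11: 2085 + 247 = 2332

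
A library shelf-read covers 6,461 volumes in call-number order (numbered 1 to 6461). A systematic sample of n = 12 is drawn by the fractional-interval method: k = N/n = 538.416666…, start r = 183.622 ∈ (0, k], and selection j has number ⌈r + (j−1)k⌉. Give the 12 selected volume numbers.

j=1: r + 0k = 183.622 → ⌈·⌉ = 184
j=2: r + 1k = 722.038666… → ⌈·⌉ = 723
j=3: r + 2k = 1260.455333… → ⌈·⌉ = 1261
j=4: r + 3k = 1798.872 → ⌈·⌉ = 1799
j=5: r + 4k = 2337.288666… → ⌈·⌉ = 2338
j=6: r + 5k = 2875.705333… → ⌈·⌉ = 2876
j=7: r + 6k = 3414.122 → ⌈·⌉ = 3415
j=8: r + 7k = 3952.538666… → ⌈·⌉ = 3953
j=9: r + 8k = 4490.955333… → ⌈·⌉ = 4491
j=10: r + 9k = 5029.372 → ⌈·⌉ = 5030
j=11: r + 10k = 5567.788666… → ⌈·⌉ = 5568
j=12: r + 11k = 6106.205333… → ⌈·⌉ = 6107

184, 723, 1261, 1799, 2338, 2876, 3415, 3953, 4491, 5030, 5568, 6107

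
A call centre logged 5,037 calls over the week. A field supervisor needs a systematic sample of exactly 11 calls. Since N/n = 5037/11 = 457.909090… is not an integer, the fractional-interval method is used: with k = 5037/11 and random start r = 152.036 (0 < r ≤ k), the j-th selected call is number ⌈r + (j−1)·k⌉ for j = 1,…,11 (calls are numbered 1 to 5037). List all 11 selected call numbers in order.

j=1: r + 0k = 152.036 → ⌈·⌉ = 153
j=2: r + 1k = 609.945090… → ⌈·⌉ = 610
j=3: r + 2k = 1067.854181… → ⌈·⌉ = 1068
j=4: r + 3k = 1525.763272… → ⌈·⌉ = 1526
j=5: r + 4k = 1983.672363… → ⌈·⌉ = 1984
j=6: r + 5k = 2441.581454… → ⌈·⌉ = 2442
j=7: r + 6k = 2899.490545… → ⌈·⌉ = 2900
j=8: r + 7k = 3357.399636… → ⌈·⌉ = 3358
j=9: r + 8k = 3815.308727… → ⌈·⌉ = 3816
j=10: r + 9k = 4273.217818… → ⌈·⌉ = 4274
j=11: r + 10k = 4731.126909… → ⌈·⌉ = 4732

153, 610, 1068, 1526, 1984, 2442, 2900, 3358, 3816, 4274, 4732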